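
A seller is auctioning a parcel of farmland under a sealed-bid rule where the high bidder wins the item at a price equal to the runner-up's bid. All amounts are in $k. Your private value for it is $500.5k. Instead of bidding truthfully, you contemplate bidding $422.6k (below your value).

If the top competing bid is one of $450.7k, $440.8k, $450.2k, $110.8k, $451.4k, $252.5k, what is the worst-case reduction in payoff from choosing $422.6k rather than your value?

$450.7k: truthful gives $49.8k, deviation gives $0k → loss $49.8k.
$440.8k: truthful gives $59.7k, deviation gives $0k → loss $59.7k.
$450.2k: truthful gives $50.3k, deviation gives $0k → loss $50.3k.
$110.8k: same outcome either way → loss $0k.
$451.4k: truthful gives $49.1k, deviation gives $0k → loss $49.1k.
$252.5k: same outcome either way → loss $0k.
Maximum loss: $59.7k.

$59.7k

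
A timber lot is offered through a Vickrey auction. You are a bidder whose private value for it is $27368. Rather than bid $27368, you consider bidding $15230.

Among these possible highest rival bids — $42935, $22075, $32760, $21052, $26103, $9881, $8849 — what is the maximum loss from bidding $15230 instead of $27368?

$6316

$42935: same outcome either way → loss $0.
$22075: truthful gives $5293, deviation gives $0 → loss $5293.
$32760: same outcome either way → loss $0.
$21052: truthful gives $6316, deviation gives $0 → loss $6316.
$26103: truthful gives $1265, deviation gives $0 → loss $1265.
$9881: same outcome either way → loss $0.
$8849: same outcome either way → loss $0.
Maximum loss: $6316.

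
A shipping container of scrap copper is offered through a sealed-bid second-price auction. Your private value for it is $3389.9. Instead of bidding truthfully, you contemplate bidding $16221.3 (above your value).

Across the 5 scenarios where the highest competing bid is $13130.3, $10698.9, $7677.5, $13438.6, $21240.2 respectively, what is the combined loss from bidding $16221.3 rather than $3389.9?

$31385.7

The deviation costs you only when the competing bid falls strictly between $3389.9 and $16221.3; elsewhere both bids give the same outcome.
$13130.3: truthful payoff $0, deviation payoff −$9740.4 → loss $9740.4.
$10698.9: truthful payoff $0, deviation payoff −$7309 → loss $7309.
$7677.5: truthful payoff $0, deviation payoff −$4287.6 → loss $4287.6.
$13438.6: truthful payoff $0, deviation payoff −$10048.7 → loss $10048.7.
$21240.2: outcomes coincide → loss $0.
Total loss = $9740.4 + $7309 + $4287.6 + $10048.7 = $31385.7.
Because the price is fixed by the runner-up's bid, deviating from your value can only change a good outcome into a bad one — never the reverse.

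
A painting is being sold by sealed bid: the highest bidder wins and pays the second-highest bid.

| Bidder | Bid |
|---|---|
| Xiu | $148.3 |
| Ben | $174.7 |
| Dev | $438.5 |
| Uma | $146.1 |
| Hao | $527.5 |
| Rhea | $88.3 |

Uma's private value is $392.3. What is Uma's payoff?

$0

Highest bid: Hao at $527.5, so Hao wins.
Second-highest bid: Dev at $438.5 — that is the price the winner pays.
Uma did not win, so Uma pays nothing and receives nothing: payoff $0.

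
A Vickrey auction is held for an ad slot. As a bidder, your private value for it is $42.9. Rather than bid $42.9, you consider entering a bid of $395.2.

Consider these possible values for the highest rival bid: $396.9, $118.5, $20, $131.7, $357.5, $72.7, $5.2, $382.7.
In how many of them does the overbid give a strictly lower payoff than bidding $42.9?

5

The deviation hurts exactly when the highest competing bid lies strictly between $42.9 and $395.2 — overbidding then wins at a price above your value.
$396.9: above both → same outcome either way.
$118.5: inside the interval → strictly worse (loss $75.6).
$20: below both → same outcome either way.
$131.7: inside the interval → strictly worse (loss $88.8).
$357.5: inside the interval → strictly worse (loss $314.6).
$72.7: inside the interval → strictly worse (loss $29.8).
$5.2: below both → same outcome either way.
$382.7: inside the interval → strictly worse (loss $339.8).
Count: 5.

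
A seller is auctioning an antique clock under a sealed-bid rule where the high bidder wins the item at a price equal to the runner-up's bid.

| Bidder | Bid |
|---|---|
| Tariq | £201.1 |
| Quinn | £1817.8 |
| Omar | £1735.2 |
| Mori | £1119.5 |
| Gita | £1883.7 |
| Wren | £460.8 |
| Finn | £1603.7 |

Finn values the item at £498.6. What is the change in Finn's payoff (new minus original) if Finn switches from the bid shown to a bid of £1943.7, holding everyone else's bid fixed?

−£1385.1

The highest bid among the other bidders is £1883.7; Finn's bid doesn't change that.
Original bid £1603.7: Finn is not highest (top rival bid is £1883.7); payoff £0.
Alternative bid £1943.7: Finn is highest, pays the top rival bid £1883.7; payoff £498.6 − £1883.7 = −£1385.1.
Change in payoff = −£1385.1 − (£0) = −£1385.1.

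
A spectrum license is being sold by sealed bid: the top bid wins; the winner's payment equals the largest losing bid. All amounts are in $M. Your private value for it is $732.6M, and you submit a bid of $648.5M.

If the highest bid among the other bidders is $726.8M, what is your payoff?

Your bid $648.5M is below the highest competing bid $726.8M, so you lose.
A losing bidder pays nothing and receives nothing: payoff = $0M.

$0M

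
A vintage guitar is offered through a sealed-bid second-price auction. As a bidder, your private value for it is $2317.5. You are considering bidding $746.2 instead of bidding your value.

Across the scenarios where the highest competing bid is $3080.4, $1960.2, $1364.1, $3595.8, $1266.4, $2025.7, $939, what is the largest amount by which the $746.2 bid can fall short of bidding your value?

$1378.5

$3080.4: same outcome either way → loss $0.
$1960.2: truthful gives $357.3, deviation gives $0 → loss $357.3.
$1364.1: truthful gives $953.4, deviation gives $0 → loss $953.4.
$3595.8: same outcome either way → loss $0.
$1266.4: truthful gives $1051.1, deviation gives $0 → loss $1051.1.
$2025.7: truthful gives $291.8, deviation gives $0 → loss $291.8.
$939: truthful gives $1378.5, deviation gives $0 → loss $1378.5.
Maximum loss: $1378.5.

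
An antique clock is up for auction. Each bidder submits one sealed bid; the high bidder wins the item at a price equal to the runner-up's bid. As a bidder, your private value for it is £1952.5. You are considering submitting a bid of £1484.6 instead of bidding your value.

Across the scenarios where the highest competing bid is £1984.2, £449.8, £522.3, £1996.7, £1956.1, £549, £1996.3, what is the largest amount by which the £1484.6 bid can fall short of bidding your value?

£1984.2: same outcome either way → loss £0.
£449.8: same outcome either way → loss £0.
£522.3: same outcome either way → loss £0.
£1996.7: same outcome either way → loss £0.
£1956.1: same outcome either way → loss £0.
£549: same outcome either way → loss £0.
£1996.3: same outcome either way → loss £0.
Maximum loss: £0.

£0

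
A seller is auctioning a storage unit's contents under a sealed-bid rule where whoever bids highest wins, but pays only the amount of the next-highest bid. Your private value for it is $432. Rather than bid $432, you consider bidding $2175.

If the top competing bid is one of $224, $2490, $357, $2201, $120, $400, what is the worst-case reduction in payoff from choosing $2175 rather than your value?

$224: same outcome either way → loss $0.
$2490: same outcome either way → loss $0.
$357: same outcome either way → loss $0.
$2201: same outcome either way → loss $0.
$120: same outcome either way → loss $0.
$400: same outcome either way → loss $0.
Maximum loss: $0.

$0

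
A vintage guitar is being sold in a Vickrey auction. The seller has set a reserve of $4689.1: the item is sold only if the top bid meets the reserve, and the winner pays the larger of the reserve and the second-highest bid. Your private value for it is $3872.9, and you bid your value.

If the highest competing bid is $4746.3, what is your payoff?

$0

Your bid $3872.9 is below the highest competing bid $4746.3, so you lose. Payoff $0.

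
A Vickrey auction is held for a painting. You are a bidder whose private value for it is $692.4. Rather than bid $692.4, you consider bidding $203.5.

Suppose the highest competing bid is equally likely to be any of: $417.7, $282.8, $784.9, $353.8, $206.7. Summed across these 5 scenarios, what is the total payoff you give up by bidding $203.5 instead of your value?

The deviation costs you only when the competing bid falls strictly between $203.5 and $692.4; elsewhere both bids give the same outcome.
$417.7: truthful payoff $274.7, deviation payoff $0 → loss $274.7.
$282.8: truthful payoff $409.6, deviation payoff $0 → loss $409.6.
$784.9: outcomes coincide → loss $0.
$353.8: truthful payoff $338.6, deviation payoff $0 → loss $338.6.
$206.7: truthful payoff $485.7, deviation payoff $0 → loss $485.7.
Total loss = $274.7 + $409.6 + $338.6 + $485.7 = $1508.6.

$1508.6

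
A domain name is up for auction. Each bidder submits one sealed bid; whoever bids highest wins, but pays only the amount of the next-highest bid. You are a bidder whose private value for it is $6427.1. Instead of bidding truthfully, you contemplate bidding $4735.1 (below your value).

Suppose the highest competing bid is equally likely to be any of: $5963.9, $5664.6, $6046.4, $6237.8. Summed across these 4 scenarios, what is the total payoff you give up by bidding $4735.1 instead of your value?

The deviation costs you only when the competing bid falls strictly between $4735.1 and $6427.1; elsewhere both bids give the same outcome.
$5963.9: truthful payoff $463.2, deviation payoff $0 → loss $463.2.
$5664.6: truthful payoff $762.5, deviation payoff $0 → loss $762.5.
$6046.4: truthful payoff $380.7, deviation payoff $0 → loss $380.7.
$6237.8: truthful payoff $189.3, deviation payoff $0 → loss $189.3.
Total loss = $463.2 + $762.5 + $380.7 + $189.3 = $1795.7.
Because the price is fixed by the runner-up's bid, deviating from your value can only change a good outcome into a bad one — never the reverse.

$1795.7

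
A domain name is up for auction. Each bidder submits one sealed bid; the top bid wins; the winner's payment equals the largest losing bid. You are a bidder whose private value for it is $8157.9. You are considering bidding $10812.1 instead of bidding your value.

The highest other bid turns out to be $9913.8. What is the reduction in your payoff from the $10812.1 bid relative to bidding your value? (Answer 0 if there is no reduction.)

Bidding your value $8157.9: you lose (since $8157.9 < $9913.8). Payoff $0.
Bidding $10812.1: you win and pay $9913.8. Payoff $8157.9 − $9913.8 = −$1755.9.
The competing bid $9913.8 lies between your value and your inflated bid, so overbidding wins an item priced above your value.
Loss from deviating = $0 − (−$1755.9) = $1755.9.

$1755.9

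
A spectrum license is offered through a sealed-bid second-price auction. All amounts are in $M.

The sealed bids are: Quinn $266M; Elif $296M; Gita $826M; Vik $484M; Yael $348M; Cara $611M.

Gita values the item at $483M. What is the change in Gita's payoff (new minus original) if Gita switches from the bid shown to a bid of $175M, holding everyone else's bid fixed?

The highest bid among the other bidders is $611M; Gita's bid doesn't change that.
Original bid $826M: Gita is highest, pays the top rival bid $611M; payoff $483M − $611M = −$128M.
Alternative bid $175M: Gita is not highest (top rival bid is $611M); payoff $0M.
Change in payoff = $0M − (−$128M) = $128M.

$128M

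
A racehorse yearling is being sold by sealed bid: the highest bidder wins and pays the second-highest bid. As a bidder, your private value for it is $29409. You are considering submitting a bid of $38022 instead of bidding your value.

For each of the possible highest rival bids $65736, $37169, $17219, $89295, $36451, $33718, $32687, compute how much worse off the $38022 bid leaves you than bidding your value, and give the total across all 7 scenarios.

$22389

The deviation costs you only when the competing bid falls strictly between $29409 and $38022; elsewhere both bids give the same outcome.
$65736: outcomes coincide → loss $0.
$37169: truthful payoff $0, deviation payoff −$7760 → loss $7760.
$17219: outcomes coincide → loss $0.
$89295: outcomes coincide → loss $0.
$36451: truthful payoff $0, deviation payoff −$7042 → loss $7042.
$33718: truthful payoff $0, deviation payoff −$4309 → loss $4309.
$32687: truthful payoff $0, deviation payoff −$3278 → loss $3278.
Total loss = $7760 + $7042 + $4309 + $3278 = $22389.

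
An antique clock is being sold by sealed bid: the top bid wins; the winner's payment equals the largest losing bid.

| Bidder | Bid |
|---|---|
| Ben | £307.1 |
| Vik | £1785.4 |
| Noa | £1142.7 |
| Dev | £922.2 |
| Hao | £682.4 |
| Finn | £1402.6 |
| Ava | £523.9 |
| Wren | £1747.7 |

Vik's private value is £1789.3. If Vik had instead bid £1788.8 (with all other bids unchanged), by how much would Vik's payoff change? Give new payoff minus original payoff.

£0

The highest bid among the other bidders is £1747.7; Vik's bid doesn't change that.
Original bid £1785.4: Vik is highest, pays the top rival bid £1747.7; payoff £1789.3 − £1747.7 = £41.6.
Alternative bid £1788.8: Vik is highest, pays the top rival bid £1747.7; payoff £1789.3 − £1747.7 = £41.6.
Change in payoff = £41.6 − (£41.6) = £0.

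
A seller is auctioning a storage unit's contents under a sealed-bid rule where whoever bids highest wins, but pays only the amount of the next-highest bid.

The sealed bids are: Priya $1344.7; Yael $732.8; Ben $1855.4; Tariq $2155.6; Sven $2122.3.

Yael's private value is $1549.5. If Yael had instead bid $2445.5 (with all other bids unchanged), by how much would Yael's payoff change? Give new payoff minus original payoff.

−$606.1

The highest bid among the other bidders is $2155.6; Yael's bid doesn't change that.
Original bid $732.8: Yael is not highest (top rival bid is $2155.6); payoff $0.
Alternative bid $2445.5: Yael is highest, pays the top rival bid $2155.6; payoff $1549.5 − $2155.6 = −$606.1.
Change in payoff = −$606.1 − ($0) = −$606.1.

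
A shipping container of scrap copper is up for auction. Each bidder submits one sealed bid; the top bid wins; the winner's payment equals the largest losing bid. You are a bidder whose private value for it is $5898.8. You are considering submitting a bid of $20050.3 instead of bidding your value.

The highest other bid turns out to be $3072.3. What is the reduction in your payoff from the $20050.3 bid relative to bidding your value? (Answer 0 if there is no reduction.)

Bidding your value $5898.8: you win (since $5898.8 > $3072.3) and pay $3072.3. Payoff $2826.5.
Bidding $20050.3: you win and pay $3072.3. Payoff $5898.8 − $3072.3 = $2826.5.
Difference = $2826.5 − $2826.5 = $0; both bids lead to the same outcome because the competing bid is below both your value and your alternative bid.

$0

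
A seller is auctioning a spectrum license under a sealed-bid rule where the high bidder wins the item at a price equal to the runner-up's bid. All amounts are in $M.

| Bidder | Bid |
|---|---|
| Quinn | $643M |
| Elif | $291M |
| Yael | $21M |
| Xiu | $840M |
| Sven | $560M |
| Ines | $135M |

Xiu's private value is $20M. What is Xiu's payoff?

Highest bid: Xiu at $840M, so Xiu wins.
Second-highest bid: Quinn at $643M — that is the price the winner pays.
Xiu's payoff = value − price = $20M − $643M = −$623M.

−$623M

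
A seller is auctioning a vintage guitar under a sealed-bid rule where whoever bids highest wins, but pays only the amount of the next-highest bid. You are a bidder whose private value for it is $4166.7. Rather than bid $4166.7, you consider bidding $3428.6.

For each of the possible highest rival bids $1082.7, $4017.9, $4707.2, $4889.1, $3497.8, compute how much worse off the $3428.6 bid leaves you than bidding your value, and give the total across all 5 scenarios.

$817.7

The deviation costs you only when the competing bid falls strictly between $3428.6 and $4166.7; elsewhere both bids give the same outcome.
$1082.7: outcomes coincide → loss $0.
$4017.9: truthful payoff $148.8, deviation payoff $0 → loss $148.8.
$4707.2: outcomes coincide → loss $0.
$4889.1: outcomes coincide → loss $0.
$3497.8: truthful payoff $668.9, deviation payoff $0 → loss $668.9.
Total loss = $148.8 + $668.9 = $817.7.
Truthful bidding weakly dominates here: raising your bid can only win items priced above your value, and lowering it can only forfeit items priced below.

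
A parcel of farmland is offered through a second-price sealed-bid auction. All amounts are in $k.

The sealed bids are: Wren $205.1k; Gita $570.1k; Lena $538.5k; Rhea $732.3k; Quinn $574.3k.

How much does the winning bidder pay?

Highest bid: Rhea at $732.3k, so Rhea wins.
Second-highest bid: Quinn at $574.3k — that is the price the winner pays.

$574.3k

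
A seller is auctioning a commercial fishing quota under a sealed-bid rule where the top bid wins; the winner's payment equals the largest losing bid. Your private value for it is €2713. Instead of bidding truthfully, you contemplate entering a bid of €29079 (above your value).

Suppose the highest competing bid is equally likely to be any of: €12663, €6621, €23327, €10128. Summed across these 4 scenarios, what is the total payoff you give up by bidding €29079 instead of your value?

€41887

The deviation costs you only when the competing bid falls strictly between €2713 and €29079; elsewhere both bids give the same outcome.
€12663: truthful payoff €0, deviation payoff −€9950 → loss €9950.
€6621: truthful payoff €0, deviation payoff −€3908 → loss €3908.
€23327: truthful payoff €0, deviation payoff −€20614 → loss €20614.
€10128: truthful payoff €0, deviation payoff −€7415 → loss €7415.
Total loss = €9950 + €3908 + €20614 + €7415 = €41887.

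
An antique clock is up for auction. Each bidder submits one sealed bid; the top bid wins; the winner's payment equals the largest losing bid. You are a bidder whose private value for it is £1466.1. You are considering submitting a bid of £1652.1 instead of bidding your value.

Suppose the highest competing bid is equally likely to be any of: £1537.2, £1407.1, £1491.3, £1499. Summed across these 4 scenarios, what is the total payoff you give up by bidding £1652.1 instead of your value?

The deviation costs you only when the competing bid falls strictly between £1466.1 and £1652.1; elsewhere both bids give the same outcome.
£1537.2: truthful payoff £0, deviation payoff −£71.1 → loss £71.1.
£1407.1: outcomes coincide → loss £0.
£1491.3: truthful payoff £0, deviation payoff −£25.2 → loss £25.2.
£1499: truthful payoff £0, deviation payoff −£32.9 → loss £32.9.
Total loss = £71.1 + £25.2 + £32.9 = £129.2.
Truthful bidding weakly dominates here: raising your bid can only win items priced above your value, and lowering it can only forfeit items priced below.

£129.2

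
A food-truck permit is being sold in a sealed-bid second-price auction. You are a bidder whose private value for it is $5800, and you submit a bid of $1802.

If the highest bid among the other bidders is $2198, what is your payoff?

$0

Your bid $1802 is below the highest competing bid $2198, so you lose.
A losing bidder pays nothing and receives nothing: payoff = $0.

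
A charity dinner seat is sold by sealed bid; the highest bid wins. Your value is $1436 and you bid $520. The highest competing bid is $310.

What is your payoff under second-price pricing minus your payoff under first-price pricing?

$210

You have the highest bid, so you win under either rule.
Second-price: pay $310 → payoff $1126.
First-price: pay your own bid $520 → payoff $916.
Difference = $1126 − ($916) = $210.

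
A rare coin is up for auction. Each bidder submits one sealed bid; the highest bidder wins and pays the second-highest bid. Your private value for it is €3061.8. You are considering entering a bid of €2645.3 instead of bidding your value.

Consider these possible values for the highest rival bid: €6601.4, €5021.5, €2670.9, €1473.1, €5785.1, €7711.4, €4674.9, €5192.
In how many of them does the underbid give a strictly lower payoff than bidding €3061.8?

1

The deviation hurts exactly when the highest competing bid lies strictly between €2645.3 and €3061.8 — underbidding then forfeits a profitable win.
€6601.4: above both → same outcome either way.
€5021.5: above both → same outcome either way.
€2670.9: inside the interval → strictly worse (loss €390.9).
€1473.1: below both → same outcome either way.
€5785.1: above both → same outcome either way.
€7711.4: above both → same outcome either way.
€4674.9: above both → same outcome either way.
€5192: above both → same outcome either way.
Count: 1.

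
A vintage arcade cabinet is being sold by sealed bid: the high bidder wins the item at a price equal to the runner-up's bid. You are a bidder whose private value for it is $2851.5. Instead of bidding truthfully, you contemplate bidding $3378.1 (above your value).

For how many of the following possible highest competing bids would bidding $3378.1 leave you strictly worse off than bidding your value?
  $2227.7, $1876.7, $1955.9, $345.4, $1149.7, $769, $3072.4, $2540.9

1

The deviation hurts exactly when the highest competing bid lies strictly between $2851.5 and $3378.1 — overbidding then wins at a price above your value.
$2227.7: below both → same outcome either way.
$1876.7: below both → same outcome either way.
$1955.9: below both → same outcome either way.
$345.4: below both → same outcome either way.
$1149.7: below both → same outcome either way.
$769: below both → same outcome either way.
$3072.4: inside the interval → strictly worse (loss $220.9).
$2540.9: below both → same outcome either way.
Count: 1.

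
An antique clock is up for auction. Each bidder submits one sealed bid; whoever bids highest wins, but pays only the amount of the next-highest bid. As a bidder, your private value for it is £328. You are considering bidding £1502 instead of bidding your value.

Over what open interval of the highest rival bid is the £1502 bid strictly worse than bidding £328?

(£328, £1502)

If the competing bid is below £328, both bids win at the same price — no difference.
If it is above £1502, both bids lose — no difference.
If it lies strictly between £328 and £1502, bidding your value loses (payoff 0) while bidding £1502 wins at a price above your value (payoff negative).
So the deviation strictly hurts on the open interval (£328, £1502).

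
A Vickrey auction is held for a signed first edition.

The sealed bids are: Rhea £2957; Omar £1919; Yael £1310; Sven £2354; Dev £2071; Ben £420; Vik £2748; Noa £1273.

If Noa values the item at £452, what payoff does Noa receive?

Highest bid: Rhea at £2957, so Rhea wins.
Second-highest bid: Vik at £2748 — that is the price the winner pays.
Noa did not win, so Noa pays nothing and receives nothing: payoff £0.

£0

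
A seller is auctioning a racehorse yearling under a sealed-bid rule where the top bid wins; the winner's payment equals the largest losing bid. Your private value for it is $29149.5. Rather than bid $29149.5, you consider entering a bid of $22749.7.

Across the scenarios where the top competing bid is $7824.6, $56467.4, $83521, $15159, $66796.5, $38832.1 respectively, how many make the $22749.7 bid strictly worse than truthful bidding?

0

The deviation hurts exactly when the highest competing bid lies strictly between $22749.7 and $29149.5 — underbidding then forfeits a profitable win.
$7824.6: below both → same outcome either way.
$56467.4: above both → same outcome either way.
$83521: above both → same outcome either way.
$15159: below both → same outcome either way.
$66796.5: above both → same outcome either way.
$38832.1: above both → same outcome either way.
Count: 0.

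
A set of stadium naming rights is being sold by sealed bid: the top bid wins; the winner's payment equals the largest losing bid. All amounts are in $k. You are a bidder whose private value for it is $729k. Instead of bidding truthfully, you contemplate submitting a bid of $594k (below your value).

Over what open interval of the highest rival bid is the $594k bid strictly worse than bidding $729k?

If the competing bid is below $594k, both bids win at the same price — no difference.
If it is above $729k, both bids lose — no difference.
If it lies strictly between $594k and $729k, bidding your value wins at a price below your value (positive payoff) while bidding $594k loses (payoff 0).
So the deviation strictly hurts on the open interval ($594k, $729k).

($594k, $729k)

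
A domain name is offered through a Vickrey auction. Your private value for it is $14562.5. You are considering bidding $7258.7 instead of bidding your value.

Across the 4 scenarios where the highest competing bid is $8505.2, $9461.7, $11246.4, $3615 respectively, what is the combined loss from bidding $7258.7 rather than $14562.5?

$14474.2

The deviation costs you only when the competing bid falls strictly between $7258.7 and $14562.5; elsewhere both bids give the same outcome.
$8505.2: truthful payoff $6057.3, deviation payoff $0 → loss $6057.3.
$9461.7: truthful payoff $5100.8, deviation payoff $0 → loss $5100.8.
$11246.4: truthful payoff $3316.1, deviation payoff $0 → loss $3316.1.
$3615: outcomes coincide → loss $0.
Total loss = $6057.3 + $5100.8 + $3316.1 = $14474.2.
Truthful bidding weakly dominates here: raising your bid can only win items priced above your value, and lowering it can only forfeit items priced below.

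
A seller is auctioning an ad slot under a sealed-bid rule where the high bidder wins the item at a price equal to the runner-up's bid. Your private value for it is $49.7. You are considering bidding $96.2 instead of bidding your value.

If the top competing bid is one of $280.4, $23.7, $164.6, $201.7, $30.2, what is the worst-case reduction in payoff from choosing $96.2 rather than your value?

$280.4: same outcome either way → loss $0.
$23.7: same outcome either way → loss $0.
$164.6: same outcome either way → loss $0.
$201.7: same outcome either way → loss $0.
$30.2: same outcome either way → loss $0.
Maximum loss: $0.

$0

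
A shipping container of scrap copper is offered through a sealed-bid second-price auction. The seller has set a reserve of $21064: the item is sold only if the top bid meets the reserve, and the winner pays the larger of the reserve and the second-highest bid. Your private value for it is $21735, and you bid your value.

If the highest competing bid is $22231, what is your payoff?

Your bid $21735 is below the highest competing bid $22231, so you lose. Payoff $0.

$0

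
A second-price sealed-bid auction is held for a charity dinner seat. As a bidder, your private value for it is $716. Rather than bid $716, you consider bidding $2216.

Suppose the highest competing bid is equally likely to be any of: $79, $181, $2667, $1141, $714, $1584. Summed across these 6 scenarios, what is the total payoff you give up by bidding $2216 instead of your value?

$1293

The deviation costs you only when the competing bid falls strictly between $716 and $2216; elsewhere both bids give the same outcome.
$79: outcomes coincide → loss $0.
$181: outcomes coincide → loss $0.
$2667: outcomes coincide → loss $0.
$1141: truthful payoff $0, deviation payoff −$425 → loss $425.
$714: outcomes coincide → loss $0.
$1584: truthful payoff $0, deviation payoff −$868 → loss $868.
Total loss = $425 + $868 = $1293.
In a second-price auction your bid sets only whether you win, not what you pay, so bidding your true value is weakly dominant.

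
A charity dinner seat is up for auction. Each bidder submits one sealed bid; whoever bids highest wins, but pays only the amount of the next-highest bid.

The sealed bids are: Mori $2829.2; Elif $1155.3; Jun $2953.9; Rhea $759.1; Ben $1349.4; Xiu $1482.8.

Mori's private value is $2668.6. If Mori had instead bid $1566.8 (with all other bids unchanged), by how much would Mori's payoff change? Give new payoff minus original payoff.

The highest bid among the other bidders is $2953.9; Mori's bid doesn't change that.
Original bid $2829.2: Mori is not highest (top rival bid is $2953.9); payoff $0.
Alternative bid $1566.8: Mori is not highest (top rival bid is $2953.9); payoff $0.
Change in payoff = $0 − ($0) = $0.

$0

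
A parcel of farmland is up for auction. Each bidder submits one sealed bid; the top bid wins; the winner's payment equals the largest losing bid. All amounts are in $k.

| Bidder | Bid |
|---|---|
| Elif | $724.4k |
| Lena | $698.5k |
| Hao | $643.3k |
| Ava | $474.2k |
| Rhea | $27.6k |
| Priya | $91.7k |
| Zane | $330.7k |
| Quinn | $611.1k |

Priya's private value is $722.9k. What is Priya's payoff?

Highest bid: Elif at $724.4k, so Elif wins.
Second-highest bid: Lena at $698.5k — that is the price the winner pays.
Priya did not win, so Priya pays nothing and receives nothing: payoff $0k.

$0k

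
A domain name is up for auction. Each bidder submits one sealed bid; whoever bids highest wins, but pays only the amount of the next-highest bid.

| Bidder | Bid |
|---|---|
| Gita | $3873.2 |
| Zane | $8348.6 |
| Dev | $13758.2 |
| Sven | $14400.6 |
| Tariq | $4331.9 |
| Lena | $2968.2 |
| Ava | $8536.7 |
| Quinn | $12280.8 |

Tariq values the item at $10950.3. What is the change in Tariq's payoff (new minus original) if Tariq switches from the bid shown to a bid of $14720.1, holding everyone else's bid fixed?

−$3450.3

The highest bid among the other bidders is $14400.6; Tariq's bid doesn't change that.
Original bid $4331.9: Tariq is not highest (top rival bid is $14400.6); payoff $0.
Alternative bid $14720.1: Tariq is highest, pays the top rival bid $14400.6; payoff $10950.3 − $14400.6 = −$3450.3.
Change in payoff = −$3450.3 − ($0) = −$3450.3.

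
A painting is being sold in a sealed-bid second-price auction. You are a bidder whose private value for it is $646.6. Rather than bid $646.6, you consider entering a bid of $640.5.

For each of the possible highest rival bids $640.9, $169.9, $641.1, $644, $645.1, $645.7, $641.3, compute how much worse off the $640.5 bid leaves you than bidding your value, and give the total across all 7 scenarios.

The deviation costs you only when the competing bid falls strictly between $640.5 and $646.6; elsewhere both bids give the same outcome.
$640.9: truthful payoff $5.7, deviation payoff $0 → loss $5.7.
$169.9: outcomes coincide → loss $0.
$641.1: truthful payoff $5.5, deviation payoff $0 → loss $5.5.
$644: truthful payoff $2.6, deviation payoff $0 → loss $2.6.
$645.1: truthful payoff $1.5, deviation payoff $0 → loss $1.5.
$645.7: truthful payoff $0.9, deviation payoff $0 → loss $0.9.
$641.3: truthful payoff $5.3, deviation payoff $0 → loss $5.3.
Total loss = $5.7 + $5.5 + $2.6 + $1.5 + $0.9 + $5.3 = $21.5.

$21.5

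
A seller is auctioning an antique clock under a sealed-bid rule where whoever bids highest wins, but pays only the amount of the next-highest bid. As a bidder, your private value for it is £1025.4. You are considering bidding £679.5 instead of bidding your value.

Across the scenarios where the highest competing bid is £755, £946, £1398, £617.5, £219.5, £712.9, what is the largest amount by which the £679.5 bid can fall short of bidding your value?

£312.5

£755: truthful gives £270.4, deviation gives £0 → loss £270.4.
£946: truthful gives £79.4, deviation gives £0 → loss £79.4.
£1398: same outcome either way → loss £0.
£617.5: same outcome either way → loss £0.
£219.5: same outcome either way → loss £0.
£712.9: truthful gives £312.5, deviation gives £0 → loss £312.5.
Maximum loss: £312.5.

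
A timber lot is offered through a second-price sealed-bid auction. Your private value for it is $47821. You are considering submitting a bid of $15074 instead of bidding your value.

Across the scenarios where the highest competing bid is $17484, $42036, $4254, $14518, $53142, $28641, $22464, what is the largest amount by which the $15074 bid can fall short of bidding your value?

$17484: truthful gives $30337, deviation gives $0 → loss $30337.
$42036: truthful gives $5785, deviation gives $0 → loss $5785.
$4254: same outcome either way → loss $0.
$14518: same outcome either way → loss $0.
$53142: same outcome either way → loss $0.
$28641: truthful gives $19180, deviation gives $0 → loss $19180.
$22464: truthful gives $25357, deviation gives $0 → loss $25357.
Maximum loss: $30337.

$30337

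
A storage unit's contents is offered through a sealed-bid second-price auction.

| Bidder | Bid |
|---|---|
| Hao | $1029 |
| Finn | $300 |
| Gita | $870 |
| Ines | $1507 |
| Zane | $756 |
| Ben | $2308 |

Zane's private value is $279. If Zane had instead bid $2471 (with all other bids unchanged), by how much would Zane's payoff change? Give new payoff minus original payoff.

−$2029

The highest bid among the other bidders is $2308; Zane's bid doesn't change that.
Original bid $756: Zane is not highest (top rival bid is $2308); payoff $0.
Alternative bid $2471: Zane is highest, pays the top rival bid $2308; payoff $279 − $2308 = −$2029.
Change in payoff = −$2029 − ($0) = −$2029.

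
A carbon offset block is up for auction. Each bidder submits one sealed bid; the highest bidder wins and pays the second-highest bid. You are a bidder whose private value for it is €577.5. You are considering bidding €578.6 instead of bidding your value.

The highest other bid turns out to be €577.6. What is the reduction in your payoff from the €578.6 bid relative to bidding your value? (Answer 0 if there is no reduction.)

Bidding your value €577.5: you lose (since €577.5 < €577.6). Payoff €0.
Bidding €578.6: you win and pay €577.6. Payoff €577.5 − €577.6 = −€0.1.
The competing bid €577.6 lies between your value and your inflated bid, so overbidding wins an item priced above your value.
Loss from deviating = €0 − (−€0.1) = €0.1.
In a second-price auction your bid sets only whether you win, not what you pay, so bidding your true value is weakly dominant.

€0.1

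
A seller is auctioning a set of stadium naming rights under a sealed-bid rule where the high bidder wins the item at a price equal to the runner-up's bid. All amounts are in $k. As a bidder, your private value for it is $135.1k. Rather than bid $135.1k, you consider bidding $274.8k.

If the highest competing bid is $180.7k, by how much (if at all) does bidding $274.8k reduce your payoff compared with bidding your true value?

Bidding your value $135.1k: you lose (since $135.1k < $180.7k). Payoff $0k.
Bidding $274.8k: you win and pay $180.7k. Payoff $135.1k − $180.7k = −$45.6k.
The competing bid $180.7k lies between your value and your inflated bid, so overbidding wins an item priced above your value.
Loss from deviating = $0k − (−$45.6k) = $45.6k.
Because the price is fixed by the runner-up's bid, deviating from your value can only change a good outcome into a bad one — never the reverse.

$45.6k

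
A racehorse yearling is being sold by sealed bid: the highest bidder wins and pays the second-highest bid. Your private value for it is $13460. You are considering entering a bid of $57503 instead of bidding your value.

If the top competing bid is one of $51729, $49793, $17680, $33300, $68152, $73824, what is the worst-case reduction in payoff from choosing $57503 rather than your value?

$38269

$51729: truthful gives $0, deviation gives −$38269 → loss $38269.
$49793: truthful gives $0, deviation gives −$36333 → loss $36333.
$17680: truthful gives $0, deviation gives −$4220 → loss $4220.
$33300: truthful gives $0, deviation gives −$19840 → loss $19840.
$68152: same outcome either way → loss $0.
$73824: same outcome either way → loss $0.
Maximum loss: $38269.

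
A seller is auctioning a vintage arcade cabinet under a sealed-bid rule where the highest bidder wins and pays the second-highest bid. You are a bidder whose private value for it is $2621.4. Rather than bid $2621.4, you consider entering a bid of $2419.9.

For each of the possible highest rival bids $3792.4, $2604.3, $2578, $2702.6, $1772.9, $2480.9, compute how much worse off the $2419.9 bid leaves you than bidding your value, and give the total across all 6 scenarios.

The deviation costs you only when the competing bid falls strictly between $2419.9 and $2621.4; elsewhere both bids give the same outcome.
$3792.4: outcomes coincide → loss $0.
$2604.3: truthful payoff $17.1, deviation payoff $0 → loss $17.1.
$2578: truthful payoff $43.4, deviation payoff $0 → loss $43.4.
$2702.6: outcomes coincide → loss $0.
$1772.9: outcomes coincide → loss $0.
$2480.9: truthful payoff $140.5, deviation payoff $0 → loss $140.5.
Total loss = $17.1 + $43.4 + $140.5 = $201.
In a second-price auction your bid sets only whether you win, not what you pay, so bidding your true value is weakly dominant.

$201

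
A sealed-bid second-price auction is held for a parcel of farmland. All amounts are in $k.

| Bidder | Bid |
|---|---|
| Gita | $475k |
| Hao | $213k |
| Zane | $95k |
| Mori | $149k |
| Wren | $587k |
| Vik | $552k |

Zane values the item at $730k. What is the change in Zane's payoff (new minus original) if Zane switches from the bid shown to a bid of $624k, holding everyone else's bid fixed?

$143k

The highest bid among the other bidders is $587k; Zane's bid doesn't change that.
Original bid $95k: Zane is not highest (top rival bid is $587k); payoff $0k.
Alternative bid $624k: Zane is highest, pays the top rival bid $587k; payoff $730k − $587k = $143k.
Change in payoff = $143k − ($0k) = $143k.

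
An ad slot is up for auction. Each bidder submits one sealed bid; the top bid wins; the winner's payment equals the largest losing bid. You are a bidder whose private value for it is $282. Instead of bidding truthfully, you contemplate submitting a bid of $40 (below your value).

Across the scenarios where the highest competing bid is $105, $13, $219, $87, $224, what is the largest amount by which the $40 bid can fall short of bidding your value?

$195

$105: truthful gives $177, deviation gives $0 → loss $177.
$13: same outcome either way → loss $0.
$219: truthful gives $63, deviation gives $0 → loss $63.
$87: truthful gives $195, deviation gives $0 → loss $195.
$224: truthful gives $58, deviation gives $0 → loss $58.
Maximum loss: $195.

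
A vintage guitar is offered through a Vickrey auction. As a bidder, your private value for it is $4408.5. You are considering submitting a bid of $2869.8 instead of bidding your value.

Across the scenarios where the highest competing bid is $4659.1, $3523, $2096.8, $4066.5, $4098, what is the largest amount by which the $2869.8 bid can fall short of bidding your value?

$885.5

$4659.1: same outcome either way → loss $0.
$3523: truthful gives $885.5, deviation gives $0 → loss $885.5.
$2096.8: same outcome either way → loss $0.
$4066.5: truthful gives $342, deviation gives $0 → loss $342.
$4098: truthful gives $310.5, deviation gives $0 → loss $310.5.
Maximum loss: $885.5.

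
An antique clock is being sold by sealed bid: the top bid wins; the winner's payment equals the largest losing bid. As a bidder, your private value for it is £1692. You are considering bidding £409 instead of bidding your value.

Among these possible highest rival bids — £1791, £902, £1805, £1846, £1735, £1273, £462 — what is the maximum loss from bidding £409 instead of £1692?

£1791: same outcome either way → loss £0.
£902: truthful gives £790, deviation gives £0 → loss £790.
£1805: same outcome either way → loss £0.
£1846: same outcome either way → loss £0.
£1735: same outcome either way → loss £0.
£1273: truthful gives £419, deviation gives £0 → loss £419.
£462: truthful gives £1230, deviation gives £0 → loss £1230.
Maximum loss: £1230.

£1230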